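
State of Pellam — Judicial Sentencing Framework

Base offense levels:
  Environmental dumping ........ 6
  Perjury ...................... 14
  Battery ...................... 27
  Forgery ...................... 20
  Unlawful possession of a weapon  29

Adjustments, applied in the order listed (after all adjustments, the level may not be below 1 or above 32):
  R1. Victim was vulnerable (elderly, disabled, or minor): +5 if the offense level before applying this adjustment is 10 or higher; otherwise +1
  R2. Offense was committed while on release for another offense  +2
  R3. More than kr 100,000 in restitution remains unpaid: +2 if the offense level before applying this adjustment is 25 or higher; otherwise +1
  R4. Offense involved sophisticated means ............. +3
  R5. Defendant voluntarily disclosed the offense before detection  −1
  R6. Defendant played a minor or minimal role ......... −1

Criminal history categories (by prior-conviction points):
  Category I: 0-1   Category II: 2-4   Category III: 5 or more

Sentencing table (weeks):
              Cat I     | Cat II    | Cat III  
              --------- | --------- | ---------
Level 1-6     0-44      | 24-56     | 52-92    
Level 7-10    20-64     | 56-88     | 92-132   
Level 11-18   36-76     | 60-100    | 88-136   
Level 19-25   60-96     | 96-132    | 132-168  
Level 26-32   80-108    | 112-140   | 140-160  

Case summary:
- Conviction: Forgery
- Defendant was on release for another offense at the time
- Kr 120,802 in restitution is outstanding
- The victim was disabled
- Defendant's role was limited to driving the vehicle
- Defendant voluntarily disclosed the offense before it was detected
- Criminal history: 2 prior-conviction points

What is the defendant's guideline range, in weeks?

Base offense level for forgery: 20.
R1 applies (level before this adjustment is 20 ≥ 10, so +5): 20 + 5 = 25.
R2 applies: 25 + 2 = 27.
R3 applies (level before this adjustment is 27 ≥ 25, so +2): 27 + 2 = 29.
R4 does not apply.
R5 applies: 29 − 1 = 28.
R6 applies: 28 − 1 = 27.
Final offense level: 27.
Criminal history: 2 prior points → Category II (2-4).
Level 27 falls in the 26-32 band.
Grid: Level 26-32 × Category II = 112-140 weeks.

112-140 weeks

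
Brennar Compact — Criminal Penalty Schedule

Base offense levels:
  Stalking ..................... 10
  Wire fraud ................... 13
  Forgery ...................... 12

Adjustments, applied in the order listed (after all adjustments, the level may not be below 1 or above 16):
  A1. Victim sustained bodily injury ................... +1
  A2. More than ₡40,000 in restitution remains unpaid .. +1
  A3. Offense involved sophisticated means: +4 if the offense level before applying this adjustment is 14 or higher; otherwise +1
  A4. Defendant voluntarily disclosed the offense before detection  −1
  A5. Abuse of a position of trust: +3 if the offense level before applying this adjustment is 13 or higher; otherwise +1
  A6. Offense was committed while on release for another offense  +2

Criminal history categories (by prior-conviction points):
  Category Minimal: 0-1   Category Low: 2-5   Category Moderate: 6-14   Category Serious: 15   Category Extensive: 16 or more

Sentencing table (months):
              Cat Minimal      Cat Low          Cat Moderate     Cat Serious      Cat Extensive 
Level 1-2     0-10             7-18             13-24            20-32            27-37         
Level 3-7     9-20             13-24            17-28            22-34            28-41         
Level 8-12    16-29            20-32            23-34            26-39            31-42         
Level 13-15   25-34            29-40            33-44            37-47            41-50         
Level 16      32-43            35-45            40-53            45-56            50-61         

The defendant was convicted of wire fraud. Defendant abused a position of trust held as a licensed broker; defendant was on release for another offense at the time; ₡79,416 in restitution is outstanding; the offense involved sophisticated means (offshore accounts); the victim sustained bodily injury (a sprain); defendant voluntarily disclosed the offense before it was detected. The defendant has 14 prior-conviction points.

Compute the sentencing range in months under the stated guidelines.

40-53 months

Base offense level for wire fraud: 13.
A1 applies: 13 + 1 = 14.
A2 applies: 14 + 1 = 15.
A3 applies (level before this adjustment is 15 ≥ 14, so +4): 15 + 4 = 19.
A4 applies: 19 − 1 = 18.
A5 applies (level before this adjustment is 18 ≥ 13, so +3): 18 + 3 = 21.
A6 applies: 21 + 2 = 23.
Level 23 exceeds the maximum of 16; capped at 16.
Final offense level: 16.
Criminal history: 14 prior points → Category Moderate (6-14).
Level 16 falls in the 16 band.
Grid: Level 16 × Category Moderate = 40-53 months.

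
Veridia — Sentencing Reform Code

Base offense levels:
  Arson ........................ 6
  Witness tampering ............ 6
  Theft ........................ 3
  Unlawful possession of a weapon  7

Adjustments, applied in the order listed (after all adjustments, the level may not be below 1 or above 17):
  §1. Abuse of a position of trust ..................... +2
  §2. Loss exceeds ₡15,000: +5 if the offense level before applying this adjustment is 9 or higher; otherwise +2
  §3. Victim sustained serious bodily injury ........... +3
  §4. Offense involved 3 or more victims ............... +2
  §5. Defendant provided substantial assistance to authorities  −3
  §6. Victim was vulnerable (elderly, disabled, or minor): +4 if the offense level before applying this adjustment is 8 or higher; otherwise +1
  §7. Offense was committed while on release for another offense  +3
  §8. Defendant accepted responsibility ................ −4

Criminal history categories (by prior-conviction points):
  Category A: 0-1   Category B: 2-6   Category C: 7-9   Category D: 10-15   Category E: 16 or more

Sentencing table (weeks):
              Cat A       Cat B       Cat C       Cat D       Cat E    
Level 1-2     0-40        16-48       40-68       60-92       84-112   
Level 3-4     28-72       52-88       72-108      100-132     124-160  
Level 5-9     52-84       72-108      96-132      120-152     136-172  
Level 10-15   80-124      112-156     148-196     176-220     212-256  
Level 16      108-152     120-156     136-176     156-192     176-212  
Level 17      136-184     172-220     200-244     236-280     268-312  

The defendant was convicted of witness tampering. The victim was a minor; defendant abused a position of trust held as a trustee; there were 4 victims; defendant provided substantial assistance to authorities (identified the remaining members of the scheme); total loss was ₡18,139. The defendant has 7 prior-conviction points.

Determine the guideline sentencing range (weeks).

Base offense level for witness tampering: 6.
§1 applies: 6 + 2 = 8.
§2 applies (level before this adjustment is 8 < 9, so +2): 8 + 2 = 10.
§3 does not apply.
§4 applies: 10 + 2 = 12.
§5 applies: 12 − 3 = 9.
§6 applies (level before this adjustment is 9 ≥ 8, so +4): 9 + 4 = 13.
§8 does not apply.
Final offense level: 13.
Criminal history: 7 prior points → Category C (7-9).
Level 13 falls in the 10-15 band.
Grid: Level 10-15 × Category C = 148-196 weeks.

148-196 weeks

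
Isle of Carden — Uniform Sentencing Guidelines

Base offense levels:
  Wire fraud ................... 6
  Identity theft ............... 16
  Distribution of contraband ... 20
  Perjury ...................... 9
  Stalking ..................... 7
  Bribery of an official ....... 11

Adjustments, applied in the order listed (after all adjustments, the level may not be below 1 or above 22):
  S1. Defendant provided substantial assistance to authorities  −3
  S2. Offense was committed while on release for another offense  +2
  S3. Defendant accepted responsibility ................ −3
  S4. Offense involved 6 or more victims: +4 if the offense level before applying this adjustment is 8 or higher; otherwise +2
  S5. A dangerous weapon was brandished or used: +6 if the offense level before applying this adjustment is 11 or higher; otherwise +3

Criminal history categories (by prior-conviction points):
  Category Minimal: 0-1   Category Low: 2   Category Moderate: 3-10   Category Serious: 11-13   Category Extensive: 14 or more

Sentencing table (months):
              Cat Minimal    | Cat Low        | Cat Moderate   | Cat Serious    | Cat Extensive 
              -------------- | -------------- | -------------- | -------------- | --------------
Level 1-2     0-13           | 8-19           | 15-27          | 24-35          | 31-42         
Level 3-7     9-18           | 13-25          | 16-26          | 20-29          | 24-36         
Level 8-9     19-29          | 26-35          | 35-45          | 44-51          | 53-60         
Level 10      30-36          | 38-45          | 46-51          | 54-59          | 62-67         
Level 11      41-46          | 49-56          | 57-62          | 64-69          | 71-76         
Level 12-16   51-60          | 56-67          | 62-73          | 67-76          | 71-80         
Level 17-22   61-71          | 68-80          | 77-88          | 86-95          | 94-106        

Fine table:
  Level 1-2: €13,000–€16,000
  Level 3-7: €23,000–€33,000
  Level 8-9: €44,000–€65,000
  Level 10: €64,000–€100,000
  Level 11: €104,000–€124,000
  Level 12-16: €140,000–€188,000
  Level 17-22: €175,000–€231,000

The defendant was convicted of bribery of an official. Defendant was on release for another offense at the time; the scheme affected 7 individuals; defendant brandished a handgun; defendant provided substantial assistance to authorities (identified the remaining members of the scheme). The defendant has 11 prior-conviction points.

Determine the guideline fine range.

€175,000–€231,000

Base offense level for bribery of an official: 11.
S1 applies: 11 − 3 = 8.
S2 applies: 8 + 2 = 10.
S3 does not apply.
S4 applies (level before this adjustment is 10 ≥ 8, so +4): 10 + 4 = 14.
S5 applies (level before this adjustment is 14 ≥ 11, so +6): 14 + 6 = 20.
Final offense level: 20.
Level 20 falls in the 17-22 band.
Fine table: Level 17-22 → €175,000–€231,000.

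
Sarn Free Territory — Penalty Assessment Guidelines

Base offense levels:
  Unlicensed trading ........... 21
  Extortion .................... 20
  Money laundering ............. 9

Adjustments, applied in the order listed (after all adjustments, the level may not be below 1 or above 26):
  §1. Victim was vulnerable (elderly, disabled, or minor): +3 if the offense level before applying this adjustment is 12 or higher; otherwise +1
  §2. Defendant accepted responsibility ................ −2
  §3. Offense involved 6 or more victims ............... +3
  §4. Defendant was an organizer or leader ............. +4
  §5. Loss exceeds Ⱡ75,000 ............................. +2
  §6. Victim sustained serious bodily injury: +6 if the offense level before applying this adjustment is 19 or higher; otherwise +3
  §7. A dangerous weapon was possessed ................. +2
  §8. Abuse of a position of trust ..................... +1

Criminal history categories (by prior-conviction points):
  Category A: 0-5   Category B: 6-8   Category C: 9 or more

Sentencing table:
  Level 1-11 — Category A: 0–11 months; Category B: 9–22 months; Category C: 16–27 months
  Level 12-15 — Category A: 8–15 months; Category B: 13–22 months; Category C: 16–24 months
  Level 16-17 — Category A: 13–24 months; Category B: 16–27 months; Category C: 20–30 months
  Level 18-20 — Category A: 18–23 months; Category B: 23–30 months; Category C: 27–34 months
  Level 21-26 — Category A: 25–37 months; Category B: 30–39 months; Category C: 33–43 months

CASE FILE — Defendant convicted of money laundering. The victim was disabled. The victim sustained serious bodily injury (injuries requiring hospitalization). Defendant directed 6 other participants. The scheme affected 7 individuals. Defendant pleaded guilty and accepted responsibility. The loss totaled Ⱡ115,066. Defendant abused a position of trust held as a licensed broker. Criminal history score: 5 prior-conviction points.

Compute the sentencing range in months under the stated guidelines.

25-37 months

Base offense level for money laundering: 9.
§1 applies (level before this adjustment is 9 < 12, so +1): 9 + 1 = 10.
§2 applies: 10 − 2 = 8.
§3 applies: 8 + 3 = 11.
§4 applies: 11 + 4 = 15.
§5 applies: 15 + 2 = 17.
§6 applies (level before this adjustment is 17 < 19, so +3): 17 + 3 = 20.
§8 applies: 20 + 1 = 21.
Final offense level: 21.
Criminal history: 5 prior points → Category A (0-5).
Level 21 falls in the 21-26 band.
Grid: Level 21-26 × Category A = 25-37 months.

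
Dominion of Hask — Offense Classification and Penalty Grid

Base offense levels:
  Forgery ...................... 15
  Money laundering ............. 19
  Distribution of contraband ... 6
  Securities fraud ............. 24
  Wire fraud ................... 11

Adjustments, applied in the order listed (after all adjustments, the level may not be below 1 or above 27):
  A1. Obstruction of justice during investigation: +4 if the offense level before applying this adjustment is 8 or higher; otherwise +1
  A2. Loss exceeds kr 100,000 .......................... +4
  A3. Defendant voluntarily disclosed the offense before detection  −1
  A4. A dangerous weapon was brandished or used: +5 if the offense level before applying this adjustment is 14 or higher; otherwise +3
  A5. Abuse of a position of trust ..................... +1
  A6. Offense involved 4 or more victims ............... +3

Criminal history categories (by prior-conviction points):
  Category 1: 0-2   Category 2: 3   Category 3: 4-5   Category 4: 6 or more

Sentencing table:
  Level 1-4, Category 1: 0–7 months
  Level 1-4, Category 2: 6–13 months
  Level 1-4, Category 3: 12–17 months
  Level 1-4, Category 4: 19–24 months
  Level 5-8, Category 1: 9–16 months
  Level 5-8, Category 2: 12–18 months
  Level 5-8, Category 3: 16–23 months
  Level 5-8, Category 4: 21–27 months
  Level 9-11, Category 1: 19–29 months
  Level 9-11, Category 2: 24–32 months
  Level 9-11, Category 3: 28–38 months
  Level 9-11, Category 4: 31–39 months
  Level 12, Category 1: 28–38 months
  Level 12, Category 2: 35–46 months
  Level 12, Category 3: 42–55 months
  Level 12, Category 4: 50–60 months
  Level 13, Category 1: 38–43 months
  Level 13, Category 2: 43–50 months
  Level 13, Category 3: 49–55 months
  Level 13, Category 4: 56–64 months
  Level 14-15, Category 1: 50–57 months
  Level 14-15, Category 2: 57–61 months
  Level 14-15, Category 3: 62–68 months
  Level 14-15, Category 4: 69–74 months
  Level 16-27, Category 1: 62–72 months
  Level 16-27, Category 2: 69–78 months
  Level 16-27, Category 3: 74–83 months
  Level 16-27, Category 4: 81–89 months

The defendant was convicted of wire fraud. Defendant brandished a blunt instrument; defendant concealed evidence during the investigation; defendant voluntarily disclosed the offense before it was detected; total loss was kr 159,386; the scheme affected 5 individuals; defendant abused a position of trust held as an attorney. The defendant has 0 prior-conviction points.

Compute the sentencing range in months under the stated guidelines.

62-72 months

Base offense level for wire fraud: 11.
A1 applies (level before this adjustment is 11 ≥ 8, so +4): 11 + 4 = 15.
A2 applies: 15 + 4 = 19.
A3 applies: 19 − 1 = 18.
A4 applies (level before this adjustment is 18 ≥ 14, so +5): 18 + 5 = 23.
A5 applies: 23 + 1 = 24.
A6 applies: 24 + 3 = 27.
Final offense level: 27.
Criminal history: 0 prior points → Category 1 (0-2).
Level 27 falls in the 16-27 band.
Grid: Level 16-27 × Category 1 = 62-72 months.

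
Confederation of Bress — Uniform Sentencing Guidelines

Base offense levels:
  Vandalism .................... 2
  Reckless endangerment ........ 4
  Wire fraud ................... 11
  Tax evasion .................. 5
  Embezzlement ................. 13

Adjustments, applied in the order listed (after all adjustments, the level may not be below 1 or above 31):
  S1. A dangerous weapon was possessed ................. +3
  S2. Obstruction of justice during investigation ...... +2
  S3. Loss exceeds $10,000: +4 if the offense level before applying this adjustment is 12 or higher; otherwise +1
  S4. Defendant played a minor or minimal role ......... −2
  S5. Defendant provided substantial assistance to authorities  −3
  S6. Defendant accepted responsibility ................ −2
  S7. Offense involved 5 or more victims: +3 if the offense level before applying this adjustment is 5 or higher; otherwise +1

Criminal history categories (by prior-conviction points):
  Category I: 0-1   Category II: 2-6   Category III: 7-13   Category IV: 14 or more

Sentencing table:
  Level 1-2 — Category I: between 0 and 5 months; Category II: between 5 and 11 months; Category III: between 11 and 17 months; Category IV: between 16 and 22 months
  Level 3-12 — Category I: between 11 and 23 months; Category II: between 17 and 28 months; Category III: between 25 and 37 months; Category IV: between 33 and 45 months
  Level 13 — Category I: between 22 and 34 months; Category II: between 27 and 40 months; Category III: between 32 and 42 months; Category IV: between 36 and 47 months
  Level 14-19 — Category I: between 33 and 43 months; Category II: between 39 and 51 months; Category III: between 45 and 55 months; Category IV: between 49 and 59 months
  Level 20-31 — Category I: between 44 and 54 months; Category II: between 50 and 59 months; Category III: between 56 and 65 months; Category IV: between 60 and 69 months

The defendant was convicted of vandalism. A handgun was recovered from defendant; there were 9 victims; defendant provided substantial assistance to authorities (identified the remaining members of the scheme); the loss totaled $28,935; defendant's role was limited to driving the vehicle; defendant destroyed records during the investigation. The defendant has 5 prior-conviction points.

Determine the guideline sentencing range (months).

Base offense level for vandalism: 2.
S1 applies: 2 + 3 = 5.
S2 applies: 5 + 2 = 7.
S3 applies (level before this adjustment is 7 < 12, so +1): 7 + 1 = 8.
S4 applies: 8 − 2 = 6.
S5 applies: 6 − 3 = 3.
S7 applies (level before this adjustment is 3 < 5, so +1): 3 + 1 = 4.
Final offense level: 4.
Criminal history: 5 prior points → Category II (2-6).
Level 4 falls in the 3-12 band.
Grid: Level 3-12 × Category II = 17-28 months.

17-28 months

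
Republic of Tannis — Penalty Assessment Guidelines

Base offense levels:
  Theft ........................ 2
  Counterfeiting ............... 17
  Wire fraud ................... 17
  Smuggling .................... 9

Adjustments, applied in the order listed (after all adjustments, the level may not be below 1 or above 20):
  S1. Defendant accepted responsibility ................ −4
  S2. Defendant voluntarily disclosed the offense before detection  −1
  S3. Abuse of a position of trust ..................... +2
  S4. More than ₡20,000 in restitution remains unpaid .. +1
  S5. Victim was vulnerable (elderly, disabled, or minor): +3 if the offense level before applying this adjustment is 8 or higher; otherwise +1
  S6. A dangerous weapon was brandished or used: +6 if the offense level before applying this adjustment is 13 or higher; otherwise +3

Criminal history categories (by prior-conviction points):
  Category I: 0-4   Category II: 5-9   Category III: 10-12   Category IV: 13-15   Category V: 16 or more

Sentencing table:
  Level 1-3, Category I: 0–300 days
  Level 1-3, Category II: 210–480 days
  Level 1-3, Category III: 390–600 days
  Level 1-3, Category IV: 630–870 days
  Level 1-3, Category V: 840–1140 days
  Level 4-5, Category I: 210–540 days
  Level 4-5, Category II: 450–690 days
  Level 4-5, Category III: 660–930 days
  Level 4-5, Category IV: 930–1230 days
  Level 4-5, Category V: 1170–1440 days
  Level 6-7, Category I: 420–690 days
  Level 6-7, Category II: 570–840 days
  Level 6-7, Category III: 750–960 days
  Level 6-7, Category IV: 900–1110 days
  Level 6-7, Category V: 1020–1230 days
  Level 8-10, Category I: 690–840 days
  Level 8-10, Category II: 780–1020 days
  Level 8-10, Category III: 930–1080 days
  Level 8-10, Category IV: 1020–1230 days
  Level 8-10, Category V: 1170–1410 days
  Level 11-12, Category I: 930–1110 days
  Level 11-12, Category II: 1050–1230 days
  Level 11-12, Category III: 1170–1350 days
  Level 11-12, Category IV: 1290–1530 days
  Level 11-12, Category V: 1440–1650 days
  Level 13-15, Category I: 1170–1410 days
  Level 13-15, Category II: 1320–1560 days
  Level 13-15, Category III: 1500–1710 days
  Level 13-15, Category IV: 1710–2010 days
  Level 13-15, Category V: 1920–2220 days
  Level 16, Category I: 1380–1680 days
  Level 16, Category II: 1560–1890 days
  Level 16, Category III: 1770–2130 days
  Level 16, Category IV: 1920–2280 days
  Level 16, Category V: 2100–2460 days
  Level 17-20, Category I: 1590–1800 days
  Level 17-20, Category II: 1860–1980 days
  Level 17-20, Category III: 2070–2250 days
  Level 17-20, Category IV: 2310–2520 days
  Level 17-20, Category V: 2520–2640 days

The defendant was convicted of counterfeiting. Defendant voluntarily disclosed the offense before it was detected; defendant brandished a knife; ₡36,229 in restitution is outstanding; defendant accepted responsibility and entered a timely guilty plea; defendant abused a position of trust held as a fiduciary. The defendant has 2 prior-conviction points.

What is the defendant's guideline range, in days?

1590-1800 days

Base offense level for counterfeiting: 17.
S1 applies: 17 − 4 = 13.
S2 applies: 13 − 1 = 12.
S3 applies: 12 + 2 = 14.
S4 applies: 14 + 1 = 15.
S5 does not apply.
S6 applies (level before this adjustment is 15 ≥ 13, so +6): 15 + 6 = 21.
Level 21 exceeds the maximum of 20; capped at 20.
Final offense level: 20.
Criminal history: 2 prior points → Category I (0-4).
Level 20 falls in the 17-20 band.
Grid: Level 17-20 × Category I = 1590-1800 days.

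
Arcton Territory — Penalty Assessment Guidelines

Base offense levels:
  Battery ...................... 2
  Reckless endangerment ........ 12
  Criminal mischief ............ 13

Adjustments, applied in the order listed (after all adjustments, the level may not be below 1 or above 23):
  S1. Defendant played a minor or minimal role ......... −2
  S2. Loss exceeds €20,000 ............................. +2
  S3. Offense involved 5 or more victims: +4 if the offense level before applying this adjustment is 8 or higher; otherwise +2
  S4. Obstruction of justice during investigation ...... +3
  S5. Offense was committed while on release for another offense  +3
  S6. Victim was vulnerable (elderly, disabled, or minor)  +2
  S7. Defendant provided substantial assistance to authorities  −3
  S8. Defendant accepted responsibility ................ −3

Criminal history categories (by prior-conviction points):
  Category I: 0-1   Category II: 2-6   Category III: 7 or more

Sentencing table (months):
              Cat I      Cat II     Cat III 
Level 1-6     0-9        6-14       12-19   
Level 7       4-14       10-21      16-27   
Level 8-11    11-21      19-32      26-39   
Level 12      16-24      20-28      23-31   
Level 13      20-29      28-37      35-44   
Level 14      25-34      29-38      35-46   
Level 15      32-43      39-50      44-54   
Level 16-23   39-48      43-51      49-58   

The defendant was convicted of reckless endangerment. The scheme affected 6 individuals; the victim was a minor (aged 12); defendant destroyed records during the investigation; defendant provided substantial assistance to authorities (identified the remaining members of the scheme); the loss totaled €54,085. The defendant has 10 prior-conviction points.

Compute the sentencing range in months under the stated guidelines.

Base offense level for reckless endangerment: 12.
S2 applies: 12 + 2 = 14.
S3 applies (level before this adjustment is 14 ≥ 8, so +4): 14 + 4 = 18.
S4 applies: 18 + 3 = 21.
S6 applies: 21 + 2 = 23.
S7 applies: 23 − 3 = 20.
S8 does not apply.
Final offense level: 20.
Criminal history: 10 prior points → Category III (7+).
Level 20 falls in the 16-23 band.
Grid: Level 16-23 × Category III = 49-58 months.

49-58 months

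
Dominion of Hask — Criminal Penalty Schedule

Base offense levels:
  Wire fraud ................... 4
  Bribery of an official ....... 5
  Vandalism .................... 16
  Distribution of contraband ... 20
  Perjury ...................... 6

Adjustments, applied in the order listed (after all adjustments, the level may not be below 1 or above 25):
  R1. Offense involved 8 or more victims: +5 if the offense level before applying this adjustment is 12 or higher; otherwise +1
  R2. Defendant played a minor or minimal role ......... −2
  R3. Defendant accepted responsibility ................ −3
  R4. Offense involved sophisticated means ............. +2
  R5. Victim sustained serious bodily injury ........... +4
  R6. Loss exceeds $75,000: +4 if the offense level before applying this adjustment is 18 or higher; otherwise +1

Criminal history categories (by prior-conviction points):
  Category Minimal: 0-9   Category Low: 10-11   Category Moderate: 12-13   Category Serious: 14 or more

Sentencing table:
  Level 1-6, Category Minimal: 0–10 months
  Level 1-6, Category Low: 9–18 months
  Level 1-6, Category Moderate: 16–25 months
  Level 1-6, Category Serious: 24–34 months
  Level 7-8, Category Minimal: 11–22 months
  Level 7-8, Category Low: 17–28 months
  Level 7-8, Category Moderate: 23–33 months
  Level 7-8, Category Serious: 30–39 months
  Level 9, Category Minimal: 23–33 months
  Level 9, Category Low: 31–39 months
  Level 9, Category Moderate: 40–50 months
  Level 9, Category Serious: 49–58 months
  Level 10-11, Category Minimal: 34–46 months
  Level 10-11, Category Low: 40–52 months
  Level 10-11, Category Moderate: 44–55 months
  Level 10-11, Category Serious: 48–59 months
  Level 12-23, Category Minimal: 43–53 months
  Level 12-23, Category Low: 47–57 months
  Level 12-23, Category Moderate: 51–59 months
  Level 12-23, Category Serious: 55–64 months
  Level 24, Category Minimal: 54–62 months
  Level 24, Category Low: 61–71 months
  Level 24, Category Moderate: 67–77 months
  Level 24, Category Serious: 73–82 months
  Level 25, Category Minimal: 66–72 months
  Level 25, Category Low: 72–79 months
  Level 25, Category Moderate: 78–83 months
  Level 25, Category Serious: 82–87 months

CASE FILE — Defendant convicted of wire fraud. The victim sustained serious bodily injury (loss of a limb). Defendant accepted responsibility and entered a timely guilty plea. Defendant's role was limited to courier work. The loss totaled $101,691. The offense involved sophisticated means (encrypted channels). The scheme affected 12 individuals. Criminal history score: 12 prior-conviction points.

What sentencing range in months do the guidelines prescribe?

23-33 months

Base offense level for wire fraud: 4.
R1 applies (level before this adjustment is 4 < 12, so +1): 4 + 1 = 5.
R2 applies: 5 − 2 = 3.
R3 applies: 3 − 3 = 0.
R4 applies: 0 + 2 = 2.
R5 applies: 2 + 4 = 6.
R6 applies (level before this adjustment is 6 < 18, so +1): 6 + 1 = 7.
Final offense level: 7.
Criminal history: 12 prior points → Category Moderate (12-13).
Level 7 falls in the 7-8 band.
Grid: Level 7-8 × Category Moderate = 23-33 months.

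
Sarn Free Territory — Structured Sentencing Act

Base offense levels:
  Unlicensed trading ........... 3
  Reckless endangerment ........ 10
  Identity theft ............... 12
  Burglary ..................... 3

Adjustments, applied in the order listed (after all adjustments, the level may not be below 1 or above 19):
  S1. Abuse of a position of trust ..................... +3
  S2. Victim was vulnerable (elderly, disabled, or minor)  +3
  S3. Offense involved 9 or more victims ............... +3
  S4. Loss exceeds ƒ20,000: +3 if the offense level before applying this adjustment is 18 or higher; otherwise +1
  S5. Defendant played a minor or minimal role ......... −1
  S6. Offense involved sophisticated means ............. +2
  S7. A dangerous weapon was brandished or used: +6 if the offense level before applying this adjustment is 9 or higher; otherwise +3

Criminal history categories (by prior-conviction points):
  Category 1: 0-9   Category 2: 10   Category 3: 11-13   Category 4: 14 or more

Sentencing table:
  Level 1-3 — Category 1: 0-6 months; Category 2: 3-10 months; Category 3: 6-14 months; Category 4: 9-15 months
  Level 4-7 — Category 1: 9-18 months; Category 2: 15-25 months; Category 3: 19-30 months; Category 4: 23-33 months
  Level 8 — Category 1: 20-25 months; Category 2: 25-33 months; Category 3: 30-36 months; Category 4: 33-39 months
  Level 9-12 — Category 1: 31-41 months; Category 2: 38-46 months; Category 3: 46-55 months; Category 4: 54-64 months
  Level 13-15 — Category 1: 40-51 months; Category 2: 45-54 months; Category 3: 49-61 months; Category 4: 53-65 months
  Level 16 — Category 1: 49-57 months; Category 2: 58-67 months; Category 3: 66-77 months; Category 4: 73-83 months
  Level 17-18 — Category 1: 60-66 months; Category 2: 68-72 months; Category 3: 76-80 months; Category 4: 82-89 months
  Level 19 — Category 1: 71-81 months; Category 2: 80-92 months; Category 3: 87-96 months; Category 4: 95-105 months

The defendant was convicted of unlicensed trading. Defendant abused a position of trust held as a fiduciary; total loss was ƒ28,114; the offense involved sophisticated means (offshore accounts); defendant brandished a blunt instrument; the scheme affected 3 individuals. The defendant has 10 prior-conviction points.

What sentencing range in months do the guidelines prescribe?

45-54 months

Base offense level for unlicensed trading: 3.
S1 applies: 3 + 3 = 6.
S2 does not apply.
S3 does not apply.
S4 applies (level before this adjustment is 6 < 18, so +1): 6 + 1 = 7.
S6 applies: 7 + 2 = 9.
S7 applies (level before this adjustment is 9 ≥ 9, so +6): 9 + 6 = 15.
Final offense level: 15.
Criminal history: 10 prior points → Category 2 (10).
Level 15 falls in the 13-15 band.
Grid: Level 13-15 × Category 2 = 45-54 months.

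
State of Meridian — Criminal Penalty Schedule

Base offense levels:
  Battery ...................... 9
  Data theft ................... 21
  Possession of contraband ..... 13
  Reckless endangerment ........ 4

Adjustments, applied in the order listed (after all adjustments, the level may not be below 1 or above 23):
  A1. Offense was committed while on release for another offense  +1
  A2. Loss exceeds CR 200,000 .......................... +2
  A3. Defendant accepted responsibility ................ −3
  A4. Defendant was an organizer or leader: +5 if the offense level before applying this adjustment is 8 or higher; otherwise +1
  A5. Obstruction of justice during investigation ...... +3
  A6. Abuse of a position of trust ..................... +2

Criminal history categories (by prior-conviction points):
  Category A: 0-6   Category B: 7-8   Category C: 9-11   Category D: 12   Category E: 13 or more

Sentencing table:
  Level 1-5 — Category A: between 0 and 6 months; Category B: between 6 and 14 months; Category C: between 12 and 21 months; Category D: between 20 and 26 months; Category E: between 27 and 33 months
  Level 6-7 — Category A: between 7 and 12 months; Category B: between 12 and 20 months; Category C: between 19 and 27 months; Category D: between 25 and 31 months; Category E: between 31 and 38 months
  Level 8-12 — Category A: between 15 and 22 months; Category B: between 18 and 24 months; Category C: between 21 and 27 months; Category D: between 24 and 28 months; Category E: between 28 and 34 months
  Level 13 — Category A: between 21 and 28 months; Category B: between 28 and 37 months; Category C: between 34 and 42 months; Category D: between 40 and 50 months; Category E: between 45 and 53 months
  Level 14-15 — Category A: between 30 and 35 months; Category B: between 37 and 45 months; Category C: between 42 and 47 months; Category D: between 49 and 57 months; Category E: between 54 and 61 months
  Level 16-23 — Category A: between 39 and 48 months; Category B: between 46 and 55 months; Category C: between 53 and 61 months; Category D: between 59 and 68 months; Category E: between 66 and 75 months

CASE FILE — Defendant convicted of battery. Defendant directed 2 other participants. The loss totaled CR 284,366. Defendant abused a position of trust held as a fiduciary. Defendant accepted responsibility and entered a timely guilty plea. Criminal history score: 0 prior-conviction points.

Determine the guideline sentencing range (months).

30-35 months

Base offense level for battery: 9.
A1 does not apply.
A2 applies: 9 + 2 = 11.
A3 applies: 11 − 3 = 8.
A4 applies (level before this adjustment is 8 ≥ 8, so +5): 8 + 5 = 13.
A5 does not apply.
A6 applies: 13 + 2 = 15.
Final offense level: 15.
Criminal history: 0 prior points → Category A (0-6).
Level 15 falls in the 14-15 band.
Grid: Level 14-15 × Category A = 30-35 months.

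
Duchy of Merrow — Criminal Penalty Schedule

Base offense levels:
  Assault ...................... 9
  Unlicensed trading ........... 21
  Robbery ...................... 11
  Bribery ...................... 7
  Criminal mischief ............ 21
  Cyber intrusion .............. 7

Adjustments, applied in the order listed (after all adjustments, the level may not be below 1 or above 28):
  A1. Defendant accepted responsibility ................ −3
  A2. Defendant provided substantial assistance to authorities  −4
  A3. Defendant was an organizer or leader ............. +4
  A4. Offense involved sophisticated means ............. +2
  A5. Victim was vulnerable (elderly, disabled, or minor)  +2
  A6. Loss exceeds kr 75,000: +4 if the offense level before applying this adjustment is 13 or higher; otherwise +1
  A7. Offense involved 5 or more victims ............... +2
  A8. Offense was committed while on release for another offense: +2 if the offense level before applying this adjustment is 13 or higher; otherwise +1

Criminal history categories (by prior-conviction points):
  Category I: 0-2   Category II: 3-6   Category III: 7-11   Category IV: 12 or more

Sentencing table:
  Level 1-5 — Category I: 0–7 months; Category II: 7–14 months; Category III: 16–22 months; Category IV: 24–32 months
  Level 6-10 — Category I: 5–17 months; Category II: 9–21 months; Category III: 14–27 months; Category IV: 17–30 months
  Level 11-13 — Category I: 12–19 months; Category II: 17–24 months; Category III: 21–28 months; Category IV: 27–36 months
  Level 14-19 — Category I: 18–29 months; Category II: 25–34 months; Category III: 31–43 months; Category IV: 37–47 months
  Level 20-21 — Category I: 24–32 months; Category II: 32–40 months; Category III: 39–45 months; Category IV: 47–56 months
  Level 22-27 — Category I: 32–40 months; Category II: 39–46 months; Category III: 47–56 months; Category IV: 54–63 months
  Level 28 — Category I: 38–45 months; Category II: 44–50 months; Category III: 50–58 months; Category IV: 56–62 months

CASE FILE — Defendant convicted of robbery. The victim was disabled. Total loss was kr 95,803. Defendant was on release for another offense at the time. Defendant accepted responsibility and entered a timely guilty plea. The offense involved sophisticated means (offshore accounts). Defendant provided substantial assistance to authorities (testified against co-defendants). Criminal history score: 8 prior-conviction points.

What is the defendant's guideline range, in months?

14-27 months

Base offense level for robbery: 11.
A1 applies: 11 − 3 = 8.
A2 applies: 8 − 4 = 4.
A3 does not apply.
A4 applies: 4 + 2 = 6.
A5 applies: 6 + 2 = 8.
A6 applies (level before this adjustment is 8 < 13, so +1): 8 + 1 = 9.
A8 applies (level before this adjustment is 9 < 13, so +1): 9 + 1 = 10.
Final offense level: 10.
Criminal history: 8 prior points → Category III (7-11).
Level 10 falls in the 6-10 band.
Grid: Level 6-10 × Category III = 14-27 months.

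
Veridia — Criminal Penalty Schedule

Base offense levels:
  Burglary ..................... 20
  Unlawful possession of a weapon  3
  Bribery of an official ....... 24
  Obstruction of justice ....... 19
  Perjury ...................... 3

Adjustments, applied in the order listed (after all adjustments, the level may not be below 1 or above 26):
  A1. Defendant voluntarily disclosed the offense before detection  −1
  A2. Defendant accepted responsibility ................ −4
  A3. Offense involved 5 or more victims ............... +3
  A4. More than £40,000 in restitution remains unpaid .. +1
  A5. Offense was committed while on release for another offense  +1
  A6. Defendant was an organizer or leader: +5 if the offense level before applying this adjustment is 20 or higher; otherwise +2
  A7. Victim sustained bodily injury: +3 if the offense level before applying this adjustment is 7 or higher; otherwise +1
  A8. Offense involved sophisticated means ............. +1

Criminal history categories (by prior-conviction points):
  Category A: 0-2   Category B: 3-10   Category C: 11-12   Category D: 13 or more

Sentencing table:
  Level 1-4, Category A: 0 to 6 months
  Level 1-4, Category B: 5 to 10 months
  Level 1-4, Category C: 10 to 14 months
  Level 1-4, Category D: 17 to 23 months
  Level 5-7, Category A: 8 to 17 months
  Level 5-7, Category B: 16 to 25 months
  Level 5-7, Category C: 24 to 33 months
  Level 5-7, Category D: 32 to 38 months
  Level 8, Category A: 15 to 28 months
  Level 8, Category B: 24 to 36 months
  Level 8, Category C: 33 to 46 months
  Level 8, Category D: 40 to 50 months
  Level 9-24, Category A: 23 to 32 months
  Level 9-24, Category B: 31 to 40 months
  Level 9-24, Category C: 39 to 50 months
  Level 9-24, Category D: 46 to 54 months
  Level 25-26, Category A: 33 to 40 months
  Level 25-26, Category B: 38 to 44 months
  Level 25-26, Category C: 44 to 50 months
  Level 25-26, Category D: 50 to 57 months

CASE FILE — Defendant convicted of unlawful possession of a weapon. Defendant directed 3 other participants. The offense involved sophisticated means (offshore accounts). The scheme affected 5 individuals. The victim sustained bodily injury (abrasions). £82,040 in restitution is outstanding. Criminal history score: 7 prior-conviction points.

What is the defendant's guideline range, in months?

Base offense level for unlawful possession of a weapon: 3.
A1 does not apply.
A2 does not apply.
A3 applies: 3 + 3 = 6.
A4 applies: 6 + 1 = 7.
A6 applies (level before this adjustment is 7 < 20, so +2): 7 + 2 = 9.
A7 applies (level before this adjustment is 9 ≥ 7, so +3): 9 + 3 = 12.
A8 applies: 12 + 1 = 13.
Final offense level: 13.
Criminal history: 7 prior points → Category B (3-10).
Level 13 falls in the 9-24 band.
Grid: Level 9-24 × Category B = 31-40 months.

31-40 months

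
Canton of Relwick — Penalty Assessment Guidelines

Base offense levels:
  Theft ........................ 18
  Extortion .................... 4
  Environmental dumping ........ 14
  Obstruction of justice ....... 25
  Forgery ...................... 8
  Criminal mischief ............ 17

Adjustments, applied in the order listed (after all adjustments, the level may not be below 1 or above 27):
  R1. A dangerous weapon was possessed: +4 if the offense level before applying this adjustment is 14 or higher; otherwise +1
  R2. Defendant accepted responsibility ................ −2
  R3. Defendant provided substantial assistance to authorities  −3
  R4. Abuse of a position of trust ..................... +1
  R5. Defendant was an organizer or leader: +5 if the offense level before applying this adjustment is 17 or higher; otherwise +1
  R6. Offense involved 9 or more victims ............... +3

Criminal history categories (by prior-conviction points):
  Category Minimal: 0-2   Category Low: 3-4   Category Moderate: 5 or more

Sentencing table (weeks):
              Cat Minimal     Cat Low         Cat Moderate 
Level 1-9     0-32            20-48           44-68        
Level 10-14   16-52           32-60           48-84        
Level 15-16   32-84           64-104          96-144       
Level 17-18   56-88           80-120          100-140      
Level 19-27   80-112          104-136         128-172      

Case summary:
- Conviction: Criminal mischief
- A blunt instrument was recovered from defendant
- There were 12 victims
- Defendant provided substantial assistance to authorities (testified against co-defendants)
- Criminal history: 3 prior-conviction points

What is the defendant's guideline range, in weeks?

Base offense level for criminal mischief: 17.
R1 applies (level before this adjustment is 17 ≥ 14, so +4): 17 + 4 = 21.
R3 applies: 21 − 3 = 18.
R5 does not apply.
R6 applies: 18 + 3 = 21.
Final offense level: 21.
Criminal history: 3 prior points → Category Low (3-4).
Level 21 falls in the 19-27 band.
Grid: Level 19-27 × Category Low = 104-136 weeks.

104-136 weeks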